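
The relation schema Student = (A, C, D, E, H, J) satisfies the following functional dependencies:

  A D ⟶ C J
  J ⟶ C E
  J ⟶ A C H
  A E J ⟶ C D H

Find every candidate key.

(J); (A, D)

{J}⁺: J→CE adds C, E; J→ACH adds A, H; AEJ→CDH adds D → {A, C, D, E, H, J}.
{A, D}⁺: AD→CJ adds C, J; J→CE adds E; J→ACH adds H → {A, C, D, E, H, J}. Minimal: {D}⁺ = {D}; {A}⁺ = {A} — none reach the full schema.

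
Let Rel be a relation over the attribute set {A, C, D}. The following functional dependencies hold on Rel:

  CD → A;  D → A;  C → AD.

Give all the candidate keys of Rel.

Attribute C never appears on the right-hand side of any dependency, so C must belong to every candidate key.
{C}⁺ = {A, C, D}, which is all of the schema, so {C} is the only candidate key.

{C}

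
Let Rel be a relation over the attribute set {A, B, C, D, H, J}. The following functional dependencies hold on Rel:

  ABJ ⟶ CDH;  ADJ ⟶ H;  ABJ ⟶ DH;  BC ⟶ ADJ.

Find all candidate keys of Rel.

(B, C), (A, B, J)

{B, C}⁺: BC→ADJ adds A, D, J; ABJ→CDH adds H → {A, B, C, D, H, J}. Minimal: {C}⁺ = {C}; {B}⁺ = {B} — none reach the full schema.
{A, B, J}⁺: ABJ→CDH adds C, D, H → {A, B, C, D, H, J}. Minimal: {B, J}⁺ = {B, J}; {A, J}⁺ = {A, J}; {A, B}⁺ = {A, B} — none reach the full schema.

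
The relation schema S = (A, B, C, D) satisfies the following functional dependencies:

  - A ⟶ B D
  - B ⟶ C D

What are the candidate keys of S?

Attribute A never appears on the right-hand side of any dependency, so A must belong to every candidate key.
{A}⁺ = {A, B, C, D}, which is all of the schema, so {A} is the only candidate key.

{A}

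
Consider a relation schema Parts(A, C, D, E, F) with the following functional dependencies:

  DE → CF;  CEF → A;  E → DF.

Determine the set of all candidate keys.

{E}

Attribute E never appears on the right-hand side of any dependency, so E must belong to every candidate key.
{E}⁺ = {A, C, D, E, F}, which is all of the schema, so {E} is the only candidate key.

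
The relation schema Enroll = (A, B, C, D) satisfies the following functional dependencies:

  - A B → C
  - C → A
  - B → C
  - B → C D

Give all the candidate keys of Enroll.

B

Attribute B never appears on the right-hand side of any dependency, so B must belong to every candidate key.
{B}⁺ = {A, B, C, D}, which is all of the schema, so {B} is the only candidate key.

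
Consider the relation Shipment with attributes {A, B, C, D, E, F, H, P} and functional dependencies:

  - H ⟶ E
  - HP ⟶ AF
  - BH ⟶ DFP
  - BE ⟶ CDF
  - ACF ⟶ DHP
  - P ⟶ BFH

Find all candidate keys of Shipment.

{P}⁺: P→BFH adds B, F, H; H→E adds E; HP→AF adds A; BH→DFP adds D; BE→CDF adds C → {A, B, C, D, E, F, H, P}.
{B, H}⁺: H→E adds E; BH→DFP adds D, F, P; BE→CDF adds C; HP→AF adds A → {A, B, C, D, E, F, H, P}. Minimal: {H}⁺ = {E, H}; {B}⁺ = {B} — none reach the full schema.
{A, B, E}⁺: BE→CDF adds C, D, F; ACF→DHP adds H, P → {A, B, C, D, E, F, H, P}. Minimal: {B, E}⁺ = {B, C, D, E, F}; {A, E}⁺ = {A, E}; {A, B}⁺ = {A, B} — none reach the full schema.
{A, C, F}⁺: ACF→DHP adds D, H, P; P→BFH adds B; H→E adds E → {A, B, C, D, E, F, H, P}. Minimal: {C, F}⁺ = {C, F}; {A, F}⁺ = {A, F}; {A, C}⁺ = {A, C} — none reach the full schema.
Any other superkey contains one of these as a subset, so there are no further candidate keys.

{P}, {B, H}, {A, B, E}, {A, C, F}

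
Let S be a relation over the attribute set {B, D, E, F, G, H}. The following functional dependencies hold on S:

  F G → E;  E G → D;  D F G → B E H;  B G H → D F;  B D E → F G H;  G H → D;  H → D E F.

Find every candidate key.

{B, H}⁺: H→DEF adds D, E, F; BDE→FGH adds G → {B, D, E, F, G, H}.
{F, G}⁺: FG→E adds E; EG→D adds D; DFG→BEH adds B, H → {B, D, E, F, G, H}.
{G, H}⁺: GH→D adds D; H→DEF adds E, F; DFG→BEH adds B → {B, D, E, F, G, H}.
{B, D, E}⁺: BDE→FGH adds F, G, H → {B, D, E, F, G, H}.
{B, E, G}⁺: EG→D adds D; BDE→FGH adds F, H → {B, D, E, F, G, H}.

{B, H}; {F, G}; {G, H}; {B, D, E}; {B, E, G}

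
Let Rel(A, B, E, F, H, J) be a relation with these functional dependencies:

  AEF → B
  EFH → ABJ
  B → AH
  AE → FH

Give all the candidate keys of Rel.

{A, E}⁺: AE→FH adds F, H; AEF→B adds B; EFH→ABJ adds J → {A, B, E, F, H, J}.
{B, E}⁺: B→AH adds A, H; AE→FH adds F; EFH→ABJ adds J → {A, B, E, F, H, J}.
{E, F, H}⁺: EFH→ABJ adds A, B, J → {A, B, E, F, H, J}.
Any other superkey contains one of these as a subset, so there are no further candidate keys.

{A, E}, {B, E}, {E, F, H}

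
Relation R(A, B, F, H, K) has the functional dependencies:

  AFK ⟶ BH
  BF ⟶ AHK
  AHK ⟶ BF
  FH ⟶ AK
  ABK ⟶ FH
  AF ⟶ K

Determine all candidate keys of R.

{A, F}⁺: AF→K adds K; AFK→BH adds B, H → {A, B, F, H, K}. Minimal: {F}⁺ = {F}; {A}⁺ = {A} — none reach the full schema.
{B, F}⁺: BF→AHK adds A, H, K → {A, B, F, H, K}. Minimal: {F}⁺ = {F}; {B}⁺ = {B} — none reach the full schema.
{F, H}⁺: FH→AK adds A, K; AFK→BH adds B → {A, B, F, H, K}. Minimal: {H}⁺ = {H}; {F}⁺ = {F} — none reach the full schema.
{A, B, K}⁺: ABK→FH adds F, H → {A, B, F, H, K}. Minimal: {B, K}⁺ = {B, K}; {A, K}⁺ = {A, K}; {A, B}⁺ = {A, B} — none reach the full schema.
{A, H, K}⁺: AHK→BF adds B, F → {A, B, F, H, K}. Minimal: {H, K}⁺ = {H, K}; {A, K}⁺ = {A, K}; {A, H}⁺ = {A, H} — none reach the full schema.
Any other superkey contains one of these as a subset, so there are no further candidate keys.

AF, BF, FH, ABK, AHK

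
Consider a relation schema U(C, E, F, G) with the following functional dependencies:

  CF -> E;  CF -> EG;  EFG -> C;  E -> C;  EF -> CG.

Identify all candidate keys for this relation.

Attribute F never appears on the right-hand side of any dependency, so F must belong to every candidate key.
{F}⁺ = {F}, which is not all of the schema, so we must add further attributes.
{C, F}⁺: CF→E adds E; CF→EG adds G → {C, E, F, G}. Minimal: {F}⁺ = {F}; {C}⁺ = {C} — none reach the full schema.
{E, F}⁺: E→C adds C; EF→CG adds G → {C, E, F, G}. Minimal: {F}⁺ = {F}; {E}⁺ = {C, E} — none reach the full schema.
Any other superkey contains one of these as a subset, so there are no further candidate keys.

CF, EF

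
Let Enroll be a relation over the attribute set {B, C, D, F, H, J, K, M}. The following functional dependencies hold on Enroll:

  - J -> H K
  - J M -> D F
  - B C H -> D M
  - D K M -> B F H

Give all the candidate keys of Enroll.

Attributes C, J never appear on any right-hand side, so every candidate key must contain {C, J}.
{C, J}⁺ = {C, H, J, K}, which is not all of the schema, so we must add further attributes.
{B, C, J}⁺: J→HK adds H, K; BCH→DM adds D, M; DKM→BFH adds F → {B, C, D, F, H, J, K, M}. Minimal: {C, J}⁺ = {C, H, J, K}; {B, J}⁺ = {B, H, J, K}; {B, C}⁺ = {B, C} — none reach the full schema.
{C, J, M}⁺: J→HK adds H, K; JM→DF adds D, F; DKM→BFH adds B → {B, C, D, F, H, J, K, M}. Minimal: {J, M}⁺ = {B, D, F, H, J, K, M}; {C, M}⁺ = {C, M}; {C, J}⁺ = {C, H, J, K} — none reach the full schema.
Any other superkey contains one of these as a subset, so there are no further candidate keys.

(B, C, J); (C, J, M)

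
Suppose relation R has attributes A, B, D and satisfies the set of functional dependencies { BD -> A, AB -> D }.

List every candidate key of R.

Attribute B never appears on the right-hand side of any dependency, so B must belong to every candidate key.
{B}⁺ = {B}, which is not all of the schema, so we must add further attributes.
{A, B}⁺: AB→D adds D → {A, B, D}. Minimal: {B}⁺ = {B}; {A}⁺ = {A} — none reach the full schema.
{B, D}⁺: BD→A adds A → {A, B, D}. Minimal: {D}⁺ = {D}; {B}⁺ = {B} — none reach the full schema.
Any other superkey contains one of these as a subset, so there are no further candidate keys.

AB, BD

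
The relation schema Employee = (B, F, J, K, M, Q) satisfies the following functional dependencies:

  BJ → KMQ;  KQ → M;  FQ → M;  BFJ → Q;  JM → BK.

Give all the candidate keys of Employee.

Attributes F, J never appear on any right-hand side, so every candidate key must contain {F, J}.
{F, J}⁺ = {F, J}, which is not all of the schema, so we must add further attributes.
{B, F, J}⁺: BJ→KMQ adds K, M, Q → {B, F, J, K, M, Q}. Minimal: {F, J}⁺ = {F, J}; {B, J}⁺ = {B, J, K, M, Q}; {B, F}⁺ = {B, F} — none reach the full schema.
{F, J, M}⁺: JM→BK adds B, K; BJ→KMQ adds Q → {B, F, J, K, M, Q}. Minimal: {J, M}⁺ = {B, J, K, M, Q}; {F, M}⁺ = {F, M}; {F, J}⁺ = {F, J} — none reach the full schema.
{F, J, Q}⁺: FQ→M adds M; JM→BK adds B, K → {B, F, J, K, M, Q}. Minimal: {J, Q}⁺ = {J, Q}; {F, Q}⁺ = {F, M, Q}; {F, J}⁺ = {F, J} — none reach the full schema.
Any other superkey contains one of these as a subset, so there are no further candidate keys.

(B, F, J); (F, J, M); (F, J, Q)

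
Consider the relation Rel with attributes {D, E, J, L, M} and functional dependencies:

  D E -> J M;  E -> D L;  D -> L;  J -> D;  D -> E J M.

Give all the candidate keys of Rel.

{D}⁺: D→L adds L; D→EJM adds E, J, M → {D, E, J, L, M}.
{E}⁺: E→DL adds D, L; D→EJM adds J, M → {D, E, J, L, M}.
{J}⁺: J→D adds D; D→EJM adds E, M; E→DL adds L → {D, E, J, L, M}.

{D}; {E}; {J}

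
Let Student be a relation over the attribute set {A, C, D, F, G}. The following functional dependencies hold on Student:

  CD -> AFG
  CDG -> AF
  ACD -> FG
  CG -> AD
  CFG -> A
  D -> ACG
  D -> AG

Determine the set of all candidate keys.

{D}, {C, G}

{D}⁺: D→ACG adds A, C, G; CD→AFG adds F → {A, C, D, F, G}.
{C, G}⁺: CG→AD adds A, D; CD→AFG adds F → {A, C, D, F, G}. Minimal: {G}⁺ = {G}; {C}⁺ = {C} — none reach the full schema.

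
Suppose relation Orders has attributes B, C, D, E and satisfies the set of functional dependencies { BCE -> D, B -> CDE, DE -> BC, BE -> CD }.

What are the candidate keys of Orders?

(B), (D, E)

{B}⁺: B→CDE adds C, D, E → {B, C, D, E}.
{D, E}⁺: DE→BC adds B, C → {B, C, D, E}. Minimal: {E}⁺ = {E}; {D}⁺ = {D} — none reach the full schema.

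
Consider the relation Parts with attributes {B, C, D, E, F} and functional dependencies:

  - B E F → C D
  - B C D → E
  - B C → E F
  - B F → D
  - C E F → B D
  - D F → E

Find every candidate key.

BC, BF, CDF, CEF

{B, C}⁺: BC→EF adds E, F; BF→D adds D → {B, C, D, E, F}.
{B, F}⁺: BF→D adds D; DF→E adds E; BEF→CD adds C → {B, C, D, E, F}.
{C, D, F}⁺: DF→E adds E; CEF→BD adds B → {B, C, D, E, F}.
{C, E, F}⁺: CEF→BD adds B, D → {B, C, D, E, F}.
Any other superkey contains one of these as a subset, so there are no further candidate keys.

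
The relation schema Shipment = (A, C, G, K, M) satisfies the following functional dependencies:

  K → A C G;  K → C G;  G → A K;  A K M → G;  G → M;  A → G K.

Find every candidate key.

{A}⁺: A→GK adds G, K; K→ACG adds C; G→M adds M → {A, C, G, K, M}.
{G}⁺: G→AK adds A, K; G→M adds M; K→ACG adds C → {A, C, G, K, M}.
{K}⁺: K→ACG adds A, C, G; G→M adds M → {A, C, G, K, M}.

{A}, {G}, {K}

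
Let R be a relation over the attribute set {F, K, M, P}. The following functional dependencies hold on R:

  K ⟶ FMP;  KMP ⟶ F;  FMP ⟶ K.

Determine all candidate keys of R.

{K}⁺: K→FMP adds F, M, P → {F, K, M, P}.
{F, M, P}⁺: FMP→K adds K → {F, K, M, P}. Minimal: {M, P}⁺ = {M, P}; {F, P}⁺ = {F, P}; {F, M}⁺ = {F, M} — none reach the full schema.

(K), (F, M, P)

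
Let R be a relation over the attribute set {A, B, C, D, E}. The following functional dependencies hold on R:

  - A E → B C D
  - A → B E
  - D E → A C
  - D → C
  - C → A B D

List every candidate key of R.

{A}⁺: A→BE adds B, E; AE→BCD adds C, D → {A, B, C, D, E}.
{C}⁺: C→ABD adds A, B, D; A→BE adds E → {A, B, C, D, E}.
{D}⁺: D→C adds C; C→ABD adds A, B; A→BE adds E → {A, B, C, D, E}.
Any other superkey contains one of these as a subset, so there are no further candidate keys.

{A}, {C}, {D}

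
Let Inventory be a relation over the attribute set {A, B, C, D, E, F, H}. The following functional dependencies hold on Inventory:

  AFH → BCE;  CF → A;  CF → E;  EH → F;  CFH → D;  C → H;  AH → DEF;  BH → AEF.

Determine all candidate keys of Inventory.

{A, C}⁺: C→H adds H; AH→DEF adds D, E, F; AFH→BCE adds B → {A, B, C, D, E, F, H}.
{A, H}⁺: AH→DEF adds D, E, F; AFH→BCE adds B, C → {A, B, C, D, E, F, H}.
{B, C}⁺: C→H adds H; BH→AEF adds A, E, F; CFH→D adds D → {A, B, C, D, E, F, H}.
{B, H}⁺: BH→AEF adds A, E, F; AFH→BCE adds C; CFH→D adds D → {A, B, C, D, E, F, H}.
{C, E}⁺: C→H adds H; EH→F adds F; CFH→D adds D; CF→A adds A; AFH→BCE adds B → {A, B, C, D, E, F, H}.
{C, F}⁺: CF→A adds A; CF→E adds E; C→H adds H; AH→DEF adds D; AFH→BCE adds B → {A, B, C, D, E, F, H}.
Any other superkey contains one of these as a subset, so there are no further candidate keys.

{A, C}, {A, H}, {B, C}, {B, H}, {C, E}, {C, F}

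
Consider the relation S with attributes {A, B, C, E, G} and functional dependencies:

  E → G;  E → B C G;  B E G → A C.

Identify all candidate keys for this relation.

{E}

{E}⁺: E→G adds G; E→BCG adds B, C; BEG→AC adds A → {A, B, C, E, G}.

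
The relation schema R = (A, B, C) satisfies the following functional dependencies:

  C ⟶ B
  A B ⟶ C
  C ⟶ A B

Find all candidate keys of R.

{C}⁺: C→B adds B; C→AB adds A → {A, B, C}.
{A, B}⁺: AB→C adds C → {A, B, C}. Minimal: {B}⁺ = {B}; {A}⁺ = {A} — none reach the full schema.
Any other superkey contains one of these as a subset, so there are no further candidate keys.

{C}; {A, B}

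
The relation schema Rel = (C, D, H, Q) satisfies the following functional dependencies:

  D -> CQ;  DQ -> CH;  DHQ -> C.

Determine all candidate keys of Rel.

Attribute D never appears on the right-hand side of any dependency, so D must belong to every candidate key.
{D}⁺ = {C, D, H, Q}, which is all of the schema, so {D} is the only candidate key.

D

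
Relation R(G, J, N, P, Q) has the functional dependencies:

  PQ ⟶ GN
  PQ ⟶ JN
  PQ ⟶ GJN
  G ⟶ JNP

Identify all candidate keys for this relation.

Attribute Q never appears on the right-hand side of any dependency, so Q must belong to every candidate key.
{Q}⁺ = {Q}, which is not all of the schema, so we must add further attributes.
{G, Q}⁺: G→JNP adds J, N, P → {G, J, N, P, Q}. Minimal: {Q}⁺ = {Q}; {G}⁺ = {G, J, N, P} — none reach the full schema.
{P, Q}⁺: PQ→GN adds G, N; PQ→JN adds J → {G, J, N, P, Q}. Minimal: {Q}⁺ = {Q}; {P}⁺ = {P} — none reach the full schema.

{G, Q}, {P, Q}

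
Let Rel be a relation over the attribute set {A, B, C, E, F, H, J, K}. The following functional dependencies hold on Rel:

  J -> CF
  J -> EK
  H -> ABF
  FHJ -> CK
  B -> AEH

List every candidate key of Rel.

Attribute J never appears on the right-hand side of any dependency, so J must belong to every candidate key.
{J}⁺ = {C, E, F, J, K}, which is not all of the schema, so we must add further attributes.
{B, J}⁺: J→CF adds C, F; J→EK adds E, K; B→AEH adds A, H → {A, B, C, E, F, H, J, K}.
{H, J}⁺: J→CF adds C, F; J→EK adds E, K; H→ABF adds A, B → {A, B, C, E, F, H, J, K}.
Any other superkey contains one of these as a subset, so there are no further candidate keys.

{B, J}, {H, J}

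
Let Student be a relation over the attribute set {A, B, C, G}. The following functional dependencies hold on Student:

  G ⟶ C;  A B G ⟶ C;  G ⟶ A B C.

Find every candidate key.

Attribute G never appears on the right-hand side of any dependency, so G must belong to every candidate key.
{G}⁺ = {A, B, C, G}, which is all of the schema, so {G} is the only candidate key.

{G}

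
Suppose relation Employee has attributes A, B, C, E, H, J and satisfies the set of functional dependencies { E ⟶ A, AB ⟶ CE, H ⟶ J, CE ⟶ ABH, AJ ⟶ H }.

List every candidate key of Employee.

{A, B}⁺: AB→CE adds C, E; CE→ABH adds H; H→J adds J → {A, B, C, E, H, J}. Minimal: {B}⁺ = {B}; {A}⁺ = {A} — none reach the full schema.
{B, E}⁺: E→A adds A; AB→CE adds C; CE→ABH adds H; H→J adds J → {A, B, C, E, H, J}. Minimal: {E}⁺ = {A, E}; {B}⁺ = {B} — none reach the full schema.
{C, E}⁺: E→A adds A; CE→ABH adds B, H; H→J adds J → {A, B, C, E, H, J}. Minimal: {E}⁺ = {A, E}; {C}⁺ = {C} — none reach the full schema.
Any other superkey contains one of these as a subset, so there are no further candidate keys.

{A, B}, {B, E}, {C, E}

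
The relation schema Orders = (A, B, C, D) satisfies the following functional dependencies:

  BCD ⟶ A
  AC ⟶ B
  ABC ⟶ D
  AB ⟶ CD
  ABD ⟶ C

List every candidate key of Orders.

{A, B}⁺: AB→CD adds C, D → {A, B, C, D}.
{A, C}⁺: AC→B adds B; ABC→D adds D → {A, B, C, D}.
{B, C, D}⁺: BCD→A adds A → {A, B, C, D}.
Any other superkey contains one of these as a subset, so there are no further candidate keys.

AB, AC, BCD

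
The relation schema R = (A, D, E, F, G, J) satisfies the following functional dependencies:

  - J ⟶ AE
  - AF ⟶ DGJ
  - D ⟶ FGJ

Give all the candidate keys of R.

{D}; {A, F}; {F, J}

{D}⁺: D→FGJ adds F, G, J; J→AE adds A, E → {A, D, E, F, G, J}.
{A, F}⁺: AF→DGJ adds D, G, J; J→AE adds E → {A, D, E, F, G, J}. Minimal: {F}⁺ = {F}; {A}⁺ = {A} — none reach the full schema.
{F, J}⁺: J→AE adds A, E; AF→DGJ adds D, G → {A, D, E, F, G, J}. Minimal: {J}⁺ = {A, E, J}; {F}⁺ = {F} — none reach the full schema.
Any other superkey contains one of these as a subset, so there are no further candidate keys.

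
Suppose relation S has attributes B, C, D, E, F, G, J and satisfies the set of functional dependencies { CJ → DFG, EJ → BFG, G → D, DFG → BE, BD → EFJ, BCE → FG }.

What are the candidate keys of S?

Attribute C never appears on the right-hand side of any dependency, so C must belong to every candidate key.
{C}⁺ = {C}, which is not all of the schema, so we must add further attributes.
{C, J}⁺: CJ→DFG adds D, F, G; DFG→BE adds B, E → {B, C, D, E, F, G, J}. Minimal: {J}⁺ = {J}; {C}⁺ = {C} — none reach the full schema.
{B, C, D}⁺: BD→EFJ adds E, F, J; BCE→FG adds G → {B, C, D, E, F, G, J}. Minimal: {C, D}⁺ = {C, D}; {B, D}⁺ = {B, D, E, F, G, J}; {B, C}⁺ = {B, C} — none reach the full schema.
{B, C, E}⁺: BCE→FG adds F, G; G→D adds D; BD→EFJ adds J → {B, C, D, E, F, G, J}. Minimal: {C, E}⁺ = {C, E}; {B, E}⁺ = {B, E}; {B, C}⁺ = {B, C} — none reach the full schema.
{B, C, G}⁺: G→D adds D; BD→EFJ adds E, F, J → {B, C, D, E, F, G, J}. Minimal: {C, G}⁺ = {C, D, G}; {B, G}⁺ = {B, D, E, F, G, J}; {B, C}⁺ = {B, C} — none reach the full schema.
{C, F, G}⁺: G→D adds D; DFG→BE adds B, E; BD→EFJ adds J → {B, C, D, E, F, G, J}. Minimal: {F, G}⁺ = {B, D, E, F, G, J}; {C, G}⁺ = {C, D, G}; {C, F}⁺ = {C, F} — none reach the full schema.

CJ; BCD; BCE; BCG; CFG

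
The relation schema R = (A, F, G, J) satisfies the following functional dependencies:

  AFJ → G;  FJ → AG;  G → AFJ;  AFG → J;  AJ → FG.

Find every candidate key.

{G}⁺: G→AFJ adds A, F, J → {A, F, G, J}.
{A, J}⁺: AJ→FG adds F, G → {A, F, G, J}.
{F, J}⁺: FJ→AG adds A, G → {A, F, G, J}.
Any other superkey contains one of these as a subset, so there are no further candidate keys.

G, AJ, FJ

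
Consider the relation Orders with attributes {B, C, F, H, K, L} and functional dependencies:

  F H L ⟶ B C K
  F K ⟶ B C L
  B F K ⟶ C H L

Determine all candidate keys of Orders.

Attribute F never appears on the right-hand side of any dependency, so F must belong to every candidate key.
{F}⁺ = {F}, which is not all of the schema, so we must add further attributes.
{F, K}⁺: FK→BCL adds B, C, L; BFK→CHL adds H → {B, C, F, H, K, L}. Minimal: {K}⁺ = {K}; {F}⁺ = {F} — none reach the full schema.
{F, H, L}⁺: FHL→BCK adds B, C, K → {B, C, F, H, K, L}. Minimal: {H, L}⁺ = {H, L}; {F, L}⁺ = {F, L}; {F, H}⁺ = {F, H} — none reach the full schema.
Any other superkey contains one of these as a subset, so there are no further candidate keys.

(F, K), (F, H, L)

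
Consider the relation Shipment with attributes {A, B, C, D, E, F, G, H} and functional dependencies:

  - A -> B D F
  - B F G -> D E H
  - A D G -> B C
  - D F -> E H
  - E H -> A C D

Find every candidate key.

{A, G}; {B, F, G}; {D, F, G}; {E, G, H}

Attribute G never appears on the right-hand side of any dependency, so G must belong to every candidate key.
{G}⁺ = {G}, which is not all of the schema, so we must add further attributes.
{A, G}⁺: A→BDF adds B, D, F; BFG→DEH adds E, H; ADG→BC adds C → {A, B, C, D, E, F, G, H}.
{B, F, G}⁺: BFG→DEH adds D, E, H; EH→ACD adds A, C → {A, B, C, D, E, F, G, H}.
{D, F, G}⁺: DF→EH adds E, H; EH→ACD adds A, C; A→BDF adds B → {A, B, C, D, E, F, G, H}.
{E, G, H}⁺: EH→ACD adds A, C, D; A→BDF adds B, F → {A, B, C, D, E, F, G, H}.
Any other superkey contains one of these as a subset, so there are no further candidate keys.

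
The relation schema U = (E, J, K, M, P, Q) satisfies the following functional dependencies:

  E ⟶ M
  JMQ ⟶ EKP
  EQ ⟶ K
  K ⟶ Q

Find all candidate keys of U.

(E, J, K); (E, J, Q); (J, K, M); (J, M, Q)

Attribute J never appears on the right-hand side of any dependency, so J must belong to every candidate key.
{J}⁺ = {J}, which is not all of the schema, so we must add further attributes.
{E, J, K}⁺: E→M adds M; K→Q adds Q; JMQ→EKP adds P → {E, J, K, M, P, Q}. Minimal: {J, K}⁺ = {J, K, Q}; {E, K}⁺ = {E, K, M, Q}; {E, J}⁺ = {E, J, M} — none reach the full schema.
{E, J, Q}⁺: E→M adds M; JMQ→EKP adds K, P → {E, J, K, M, P, Q}. Minimal: {J, Q}⁺ = {J, Q}; {E, Q}⁺ = {E, K, M, Q}; {E, J}⁺ = {E, J, M} — none reach the full schema.
{J, K, M}⁺: K→Q adds Q; JMQ→EKP adds E, P → {E, J, K, M, P, Q}. Minimal: {K, M}⁺ = {K, M, Q}; {J, M}⁺ = {J, M}; {J, K}⁺ = {J, K, Q} — none reach the full schema.
{J, M, Q}⁺: JMQ→EKP adds E, K, P → {E, J, K, M, P, Q}. Minimal: {M, Q}⁺ = {M, Q}; {J, Q}⁺ = {J, Q}; {J, M}⁺ = {J, M} — none reach the full schema.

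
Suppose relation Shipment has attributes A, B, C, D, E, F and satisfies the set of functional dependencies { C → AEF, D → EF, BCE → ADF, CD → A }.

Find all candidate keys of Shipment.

{B, C}

Attributes B, C never appear on any right-hand side, so every candidate key must contain {B, C}.
{B, C}⁺ = {A, B, C, D, E, F}, which is all of the schema, so {B, C} is the only candidate key.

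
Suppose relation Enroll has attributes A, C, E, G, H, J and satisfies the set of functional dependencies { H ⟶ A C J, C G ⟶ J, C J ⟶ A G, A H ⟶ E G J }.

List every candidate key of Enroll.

(H)

Attribute H never appears on the right-hand side of any dependency, so H must belong to every candidate key.
{H}⁺ = {A, C, E, G, H, J}, which is all of the schema, so {H} is the only candidate key.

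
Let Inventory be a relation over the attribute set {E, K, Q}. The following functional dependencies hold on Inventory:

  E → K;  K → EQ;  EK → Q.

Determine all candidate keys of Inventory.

{E}⁺: E→K adds K; K→EQ adds Q → {E, K, Q}.
{K}⁺: K→EQ adds E, Q → {E, K, Q}.
Any other superkey contains one of these as a subset, so there are no further candidate keys.

{E}; {K}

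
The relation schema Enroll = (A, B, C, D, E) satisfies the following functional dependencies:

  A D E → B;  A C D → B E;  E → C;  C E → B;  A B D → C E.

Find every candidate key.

{A, B, D}, {A, C, D}, {A, D, E}

Attributes A, D never appear on any right-hand side, so every candidate key must contain {A, D}.
{A, D}⁺ = {A, D}, which is not all of the schema, so we must add further attributes.
{A, B, D}⁺: ABD→CE adds C, E → {A, B, C, D, E}. Minimal: {B, D}⁺ = {B, D}; {A, D}⁺ = {A, D}; {A, B}⁺ = {A, B} — none reach the full schema.
{A, C, D}⁺: ACD→BE adds B, E → {A, B, C, D, E}. Minimal: {C, D}⁺ = {C, D}; {A, D}⁺ = {A, D}; {A, C}⁺ = {A, C} — none reach the full schema.
{A, D, E}⁺: ADE→B adds B; E→C adds C → {A, B, C, D, E}. Minimal: {D, E}⁺ = {B, C, D, E}; {A, E}⁺ = {A, B, C, E}; {A, D}⁺ = {A, D} — none reach the full schema.
Any other superkey contains one of these as a subset, so there are no further candidate keys.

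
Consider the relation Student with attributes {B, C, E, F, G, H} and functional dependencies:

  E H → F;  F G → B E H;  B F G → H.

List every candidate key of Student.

(C, F, G), (C, E, G, H)

Attributes C, G never appear on any right-hand side, so every candidate key must contain {C, G}.
{C, G}⁺ = {C, G}, which is not all of the schema, so we must add further attributes.
{C, F, G}⁺: FG→BEH adds B, E, H → {B, C, E, F, G, H}. Minimal: {F, G}⁺ = {B, E, F, G, H}; {C, G}⁺ = {C, G}; {C, F}⁺ = {C, F} — none reach the full schema.
{C, E, G, H}⁺: EH→F adds F; FG→BEH adds B → {B, C, E, F, G, H}. Minimal: {E, G, H}⁺ = {B, E, F, G, H}; {C, G, H}⁺ = {C, G, H}; {C, E, H}⁺ = {C, E, F, H}; … — none reach the full schema.
Any other superkey contains one of these as a subset, so there are no further candidate keys.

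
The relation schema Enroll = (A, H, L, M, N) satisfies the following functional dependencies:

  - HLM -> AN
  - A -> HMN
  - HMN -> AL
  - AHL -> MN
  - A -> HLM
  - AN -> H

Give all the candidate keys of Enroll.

(A); (H, L, M); (H, M, N)

{A}⁺: A→HMN adds H, M, N; HMN→AL adds L → {A, H, L, M, N}.
{H, L, M}⁺: HLM→AN adds A, N → {A, H, L, M, N}.
{H, M, N}⁺: HMN→AL adds A, L → {A, H, L, M, N}.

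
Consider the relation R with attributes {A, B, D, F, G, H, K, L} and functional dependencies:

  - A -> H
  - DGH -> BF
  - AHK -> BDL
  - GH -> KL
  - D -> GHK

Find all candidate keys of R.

(A, D), (A, G), (A, K)

{A, D}⁺: A→H adds H; D→GHK adds G, K; DGH→BF adds B, F; AHK→BDL adds L → {A, B, D, F, G, H, K, L}. Minimal: {D}⁺ = {B, D, F, G, H, K, L}; {A}⁺ = {A, H} — none reach the full schema.
{A, G}⁺: A→H adds H; GH→KL adds K, L; AHK→BDL adds B, D; DGH→BF adds F → {A, B, D, F, G, H, K, L}. Minimal: {G}⁺ = {G}; {A}⁺ = {A, H} — none reach the full schema.
{A, K}⁺: A→H adds H; AHK→BDL adds B, D, L; D→GHK adds G; DGH→BF adds F → {A, B, D, F, G, H, K, L}. Minimal: {K}⁺ = {K}; {A}⁺ = {A, H} — none reach the full schema.
Any other superkey contains one of these as a subset, so there are no further candidate keys.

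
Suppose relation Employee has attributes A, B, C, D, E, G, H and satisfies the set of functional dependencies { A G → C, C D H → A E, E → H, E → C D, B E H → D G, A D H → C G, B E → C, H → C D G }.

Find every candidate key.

Attribute B never appears on the right-hand side of any dependency, so B must belong to every candidate key.
{B}⁺ = {B}, which is not all of the schema, so we must add further attributes.
{B, E}⁺: E→H adds H; E→CD adds C, D; BEH→DG adds G; CDH→AE adds A → {A, B, C, D, E, G, H}.
{B, H}⁺: H→CDG adds C, D, G; CDH→AE adds A, E → {A, B, C, D, E, G, H}.

{B, E}, {B, H}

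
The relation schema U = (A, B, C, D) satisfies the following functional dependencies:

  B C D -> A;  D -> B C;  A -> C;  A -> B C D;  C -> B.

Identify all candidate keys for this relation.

{A}, {D}

{A}⁺: A→C adds C; A→BCD adds B, D → {A, B, C, D}.
{D}⁺: D→BC adds B, C; BCD→A adds A → {A, B, C, D}.
Any other superkey contains one of these as a subset, so there are no further candidate keys.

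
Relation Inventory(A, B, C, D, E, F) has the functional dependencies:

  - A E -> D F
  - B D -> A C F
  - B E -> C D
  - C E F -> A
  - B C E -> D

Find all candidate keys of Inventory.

{B, E}

Attributes B, E never appear on any right-hand side, so every candidate key must contain {B, E}.
{B, E}⁺ = {A, B, C, D, E, F}, which is all of the schema, so {B, E} is the only candidate key.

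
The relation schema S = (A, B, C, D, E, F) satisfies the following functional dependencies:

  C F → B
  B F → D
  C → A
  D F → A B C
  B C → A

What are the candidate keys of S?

BEF, CEF, DEF

Attributes E, F never appear on any right-hand side, so every candidate key must contain {E, F}.
{E, F}⁺ = {E, F}, which is not all of the schema, so we must add further attributes.
{B, E, F}⁺: BF→D adds D; DF→ABC adds A, C → {A, B, C, D, E, F}. Minimal: {E, F}⁺ = {E, F}; {B, F}⁺ = {A, B, C, D, F}; {B, E}⁺ = {B, E} — none reach the full schema.
{C, E, F}⁺: CF→B adds B; BF→D adds D; C→A adds A → {A, B, C, D, E, F}. Minimal: {E, F}⁺ = {E, F}; {C, F}⁺ = {A, B, C, D, F}; {C, E}⁺ = {A, C, E} — none reach the full schema.
{D, E, F}⁺: DF→ABC adds A, B, C → {A, B, C, D, E, F}. Minimal: {E, F}⁺ = {E, F}; {D, F}⁺ = {A, B, C, D, F}; {D, E}⁺ = {D, E} — none reach the full schema.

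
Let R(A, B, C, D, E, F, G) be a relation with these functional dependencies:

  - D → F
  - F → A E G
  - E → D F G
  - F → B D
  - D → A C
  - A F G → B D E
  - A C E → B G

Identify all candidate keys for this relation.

{D}⁺: D→F adds F; F→AEG adds A, E, G; F→BD adds B; D→AC adds C → {A, B, C, D, E, F, G}.
{E}⁺: E→DFG adds D, F, G; F→BD adds B; D→AC adds A, C → {A, B, C, D, E, F, G}.
{F}⁺: F→AEG adds A, E, G; E→DFG adds D; F→BD adds B; D→AC adds C → {A, B, C, D, E, F, G}.

D; E; F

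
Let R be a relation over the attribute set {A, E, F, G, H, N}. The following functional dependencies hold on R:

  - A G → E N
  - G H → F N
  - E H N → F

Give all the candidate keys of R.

(A, G, H)

Attributes A, G, H never appear on any right-hand side, so every candidate key must contain {A, G, H}.
{A, G, H}⁺ = {A, E, F, G, H, N}, which is all of the schema, so {A, G, H} is the only candidate key.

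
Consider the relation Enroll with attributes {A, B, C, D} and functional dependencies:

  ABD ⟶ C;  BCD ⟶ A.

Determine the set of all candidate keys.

{A, B, D}, {B, C, D}

Attributes B, D never appear on any right-hand side, so every candidate key must contain {B, D}.
{B, D}⁺ = {B, D}, which is not all of the schema, so we must add further attributes.
{A, B, D}⁺: ABD→C adds C → {A, B, C, D}. Minimal: {B, D}⁺ = {B, D}; {A, D}⁺ = {A, D}; {A, B}⁺ = {A, B} — none reach the full schema.
{B, C, D}⁺: BCD→A adds A → {A, B, C, D}. Minimal: {C, D}⁺ = {C, D}; {B, D}⁺ = {B, D}; {B, C}⁺ = {B, C} — none reach the full schema.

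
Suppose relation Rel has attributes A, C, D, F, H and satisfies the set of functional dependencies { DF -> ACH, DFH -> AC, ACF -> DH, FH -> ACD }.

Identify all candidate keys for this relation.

Attribute F never appears on the right-hand side of any dependency, so F must belong to every candidate key.
{F}⁺ = {F}, which is not all of the schema, so we must add further attributes.
{D, F}⁺: DF→ACH adds A, C, H → {A, C, D, F, H}. Minimal: {F}⁺ = {F}; {D}⁺ = {D} — none reach the full schema.
{F, H}⁺: FH→ACD adds A, C, D → {A, C, D, F, H}. Minimal: {H}⁺ = {H}; {F}⁺ = {F} — none reach the full schema.
{A, C, F}⁺: ACF→DH adds D, H → {A, C, D, F, H}. Minimal: {C, F}⁺ = {C, F}; {A, F}⁺ = {A, F}; {A, C}⁺ = {A, C} — none reach the full schema.

{D, F}; {F, H}; {A, C, F}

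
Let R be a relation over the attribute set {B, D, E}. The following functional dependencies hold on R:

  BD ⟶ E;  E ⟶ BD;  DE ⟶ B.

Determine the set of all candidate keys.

{E}⁺: E→BD adds B, D → {B, D, E}.
{B, D}⁺: BD→E adds E → {B, D, E}. Minimal: {D}⁺ = {D}; {B}⁺ = {B} — none reach the full schema.

(E), (B, D)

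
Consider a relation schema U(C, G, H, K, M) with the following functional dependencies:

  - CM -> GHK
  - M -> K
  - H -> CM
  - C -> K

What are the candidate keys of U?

(H), (C, M)

{H}⁺: H→CM adds C, M; C→K adds K; CM→GHK adds G → {C, G, H, K, M}.
{C, M}⁺: CM→GHK adds G, H, K → {C, G, H, K, M}. Minimal: {M}⁺ = {K, M}; {C}⁺ = {C, K} — none reach the full schema.
Any other superkey contains one of these as a subset, so there are no further candidate keys.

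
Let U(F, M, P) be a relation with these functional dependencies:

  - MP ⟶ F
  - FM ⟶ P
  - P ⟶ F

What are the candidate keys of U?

FM, MP

Attribute M never appears on the right-hand side of any dependency, so M must belong to every candidate key.
{M}⁺ = {M}, which is not all of the schema, so we must add further attributes.
{F, M}⁺: FM→P adds P → {F, M, P}. Minimal: {M}⁺ = {M}; {F}⁺ = {F} — none reach the full schema.
{M, P}⁺: MP→F adds F → {F, M, P}. Minimal: {P}⁺ = {F, P}; {M}⁺ = {M} — none reach the full schema.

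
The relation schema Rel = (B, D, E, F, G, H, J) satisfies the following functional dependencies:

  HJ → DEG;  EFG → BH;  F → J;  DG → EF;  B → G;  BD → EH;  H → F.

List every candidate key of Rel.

{H}⁺: H→F adds F; F→J adds J; HJ→DEG adds D, E, G; EFG→BH adds B → {B, D, E, F, G, H, J}.
{B, D}⁺: B→G adds G; BD→EH adds E, H; H→F adds F; F→J adds J → {B, D, E, F, G, H, J}. Minimal: {D}⁺ = {D}; {B}⁺ = {B, G} — none reach the full schema.
{D, G}⁺: DG→EF adds E, F; EFG→BH adds B, H; F→J adds J → {B, D, E, F, G, H, J}. Minimal: {G}⁺ = {G}; {D}⁺ = {D} — none reach the full schema.
{B, E, F}⁺: F→J adds J; B→G adds G; EFG→BH adds H; HJ→DEG adds D → {B, D, E, F, G, H, J}. Minimal: {E, F}⁺ = {E, F, J}; {B, F}⁺ = {B, F, G, J}; {B, E}⁺ = {B, E, G} — none reach the full schema.
{E, F, G}⁺: EFG→BH adds B, H; F→J adds J; HJ→DEG adds D → {B, D, E, F, G, H, J}. Minimal: {F, G}⁺ = {F, G, J}; {E, G}⁺ = {E, G}; {E, F}⁺ = {E, F, J} — none reach the full schema.

{H}, {B, D}, {D, G}, {B, E, F}, {E, F, G}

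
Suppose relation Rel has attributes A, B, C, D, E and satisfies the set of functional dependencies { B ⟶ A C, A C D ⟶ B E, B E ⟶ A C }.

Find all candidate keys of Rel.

{B, D}, {A, C, D}

Attribute D never appears on the right-hand side of any dependency, so D must belong to every candidate key.
{D}⁺ = {D}, which is not all of the schema, so we must add further attributes.
{B, D}⁺: B→AC adds A, C; ACD→BE adds E → {A, B, C, D, E}.
{A, C, D}⁺: ACD→BE adds B, E → {A, B, C, D, E}.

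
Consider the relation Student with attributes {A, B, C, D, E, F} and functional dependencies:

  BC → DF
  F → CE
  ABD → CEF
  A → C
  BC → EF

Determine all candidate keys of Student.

{A, B}⁺: A→C adds C; BC→EF adds E, F; BC→DF adds D → {A, B, C, D, E, F}. Minimal: {B}⁺ = {B}; {A}⁺ = {A, C} — none reach the full schema.

{A, B}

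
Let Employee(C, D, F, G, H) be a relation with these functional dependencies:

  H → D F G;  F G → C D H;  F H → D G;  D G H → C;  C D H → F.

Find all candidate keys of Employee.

H; FG

{H}⁺: H→DFG adds D, F, G; FG→CDH adds C → {C, D, F, G, H}.
{F, G}⁺: FG→CDH adds C, D, H → {C, D, F, G, H}. Minimal: {G}⁺ = {G}; {F}⁺ = {F} — none reach the full schema.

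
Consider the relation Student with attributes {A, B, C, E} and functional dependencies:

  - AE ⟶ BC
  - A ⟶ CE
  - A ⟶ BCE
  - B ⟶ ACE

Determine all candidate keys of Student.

{A}, {B}

{A}⁺: A→CE adds C, E; A→BCE adds B → {A, B, C, E}.
{B}⁺: B→ACE adds A, C, E → {A, B, C, E}.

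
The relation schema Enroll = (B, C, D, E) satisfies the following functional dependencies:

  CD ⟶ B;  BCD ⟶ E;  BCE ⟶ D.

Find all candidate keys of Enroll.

{C, D}, {B, C, E}

Attribute C never appears on the right-hand side of any dependency, so C must belong to every candidate key.
{C}⁺ = {C}, which is not all of the schema, so we must add further attributes.
{C, D}⁺: CD→B adds B; BCD→E adds E → {B, C, D, E}. Minimal: {D}⁺ = {D}; {C}⁺ = {C} — none reach the full schema.
{B, C, E}⁺: BCE→D adds D → {B, C, D, E}. Minimal: {C, E}⁺ = {C, E}; {B, E}⁺ = {B, E}; {B, C}⁺ = {B, C} — none reach the full schema.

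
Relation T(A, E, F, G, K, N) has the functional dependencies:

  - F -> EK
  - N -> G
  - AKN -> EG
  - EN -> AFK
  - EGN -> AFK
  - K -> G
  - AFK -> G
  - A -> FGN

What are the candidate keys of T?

{A}⁺: A→FGN adds F, G, N; F→EK adds E, K → {A, E, F, G, K, N}.
{E, N}⁺: N→G adds G; EN→AFK adds A, F, K → {A, E, F, G, K, N}. Minimal: {N}⁺ = {G, N}; {E}⁺ = {E} — none reach the full schema.
{F, N}⁺: F→EK adds E, K; N→G adds G; EN→AFK adds A → {A, E, F, G, K, N}. Minimal: {N}⁺ = {G, N}; {F}⁺ = {E, F, G, K} — none reach the full schema.
Any other superkey contains one of these as a subset, so there are no further candidate keys.

{A}; {E, N}; {F, N}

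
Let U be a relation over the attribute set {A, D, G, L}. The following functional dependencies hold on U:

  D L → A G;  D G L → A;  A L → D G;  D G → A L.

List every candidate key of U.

{A, L}⁺: AL→DG adds D, G → {A, D, G, L}. Minimal: {L}⁺ = {L}; {A}⁺ = {A} — none reach the full schema.
{D, G}⁺: DG→AL adds A, L → {A, D, G, L}. Minimal: {G}⁺ = {G}; {D}⁺ = {D} — none reach the full schema.
{D, L}⁺: DL→AG adds A, G → {A, D, G, L}. Minimal: {L}⁺ = {L}; {D}⁺ = {D} — none reach the full schema.
Any other superkey contains one of these as a subset, so there are no further candidate keys.

{A, L}, {D, G}, {D, L}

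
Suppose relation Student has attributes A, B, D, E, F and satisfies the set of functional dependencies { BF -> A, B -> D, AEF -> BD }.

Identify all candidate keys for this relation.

AEF, BEF

{A, E, F}⁺: AEF→BD adds B, D → {A, B, D, E, F}.
{B, E, F}⁺: BF→A adds A; B→D adds D → {A, B, D, E, F}.
Any other superkey contains one of these as a subset, so there are no further candidate keys.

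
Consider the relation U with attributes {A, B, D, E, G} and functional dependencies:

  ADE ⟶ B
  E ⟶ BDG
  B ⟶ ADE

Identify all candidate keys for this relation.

B, E

{B}⁺: B→ADE adds A, D, E; E→BDG adds G → {A, B, D, E, G}.
{E}⁺: E→BDG adds B, D, G; B→ADE adds A → {A, B, D, E, G}.
Any other superkey contains one of these as a subset, so there are no further candidate keys.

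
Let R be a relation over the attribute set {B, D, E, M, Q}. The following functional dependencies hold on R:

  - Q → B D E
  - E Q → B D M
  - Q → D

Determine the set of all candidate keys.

Attribute Q never appears on the right-hand side of any dependency, so Q must belong to every candidate key.
{Q}⁺ = {B, D, E, M, Q}, which is all of the schema, so {Q} is the only candidate key.

(Q)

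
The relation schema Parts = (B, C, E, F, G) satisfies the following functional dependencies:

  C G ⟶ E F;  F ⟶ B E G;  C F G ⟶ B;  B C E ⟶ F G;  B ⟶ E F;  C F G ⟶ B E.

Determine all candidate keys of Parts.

{B, C}⁺: B→EF adds E, F; F→BEG adds G → {B, C, E, F, G}. Minimal: {C}⁺ = {C}; {B}⁺ = {B, E, F, G} — none reach the full schema.
{C, F}⁺: F→BEG adds B, E, G → {B, C, E, F, G}. Minimal: {F}⁺ = {B, E, F, G}; {C}⁺ = {C} — none reach the full schema.
{C, G}⁺: CG→EF adds E, F; F→BEG adds B → {B, C, E, F, G}. Minimal: {G}⁺ = {G}; {C}⁺ = {C} — none reach the full schema.

BC, CF, CG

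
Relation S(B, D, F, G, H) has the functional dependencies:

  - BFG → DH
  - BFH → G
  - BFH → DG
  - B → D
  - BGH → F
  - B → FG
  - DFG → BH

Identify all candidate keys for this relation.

{B}⁺: B→D adds D; B→FG adds F, G; DFG→BH adds H → {B, D, F, G, H}.
{D, F, G}⁺: DFG→BH adds B, H → {B, D, F, G, H}. Minimal: {F, G}⁺ = {F, G}; {D, G}⁺ = {D, G}; {D, F}⁺ = {D, F} — none reach the full schema.
Any other superkey contains one of these as a subset, so there are no further candidate keys.

{B}, {D, F, G}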